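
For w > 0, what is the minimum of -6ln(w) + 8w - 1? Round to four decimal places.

6.7261

R'(w) = -6/w + 8 = 0 gives w = 3/4.
R''(w) = 6/w², which is positive for w > 0, so this is a local minimum.
R(3/4) = -6·ln(3/4) + 6 - 1 ≈ 6.7261.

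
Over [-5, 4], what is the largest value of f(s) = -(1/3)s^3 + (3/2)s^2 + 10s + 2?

134/3

The derivative is -s^2 + 3s + 10, whose only zero in [-5, 4] is s = -2.
Candidates: f(-5) = 187/6; f(-2) = -28/3; f(4) = 134/3.
The maximum over the interval is 134/3, attained at s = 4.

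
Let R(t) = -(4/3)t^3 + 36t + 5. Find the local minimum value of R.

-67

R'(t) = -4t^2 + 36 = 0 at t = -3, 3.
Second-derivative test with R''(t) = -8t: R''(-3) = 24 > 0 ⇒ local minimum; R''(3) = -24 < 0 ⇒ local maximum.
So the local minimum value is R(-3) = -67.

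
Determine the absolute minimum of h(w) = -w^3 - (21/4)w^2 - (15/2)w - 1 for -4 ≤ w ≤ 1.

-59/4

h'(w) = -3w^2 - (21/2)w - 15/2, which vanishes at w = -5/2 and w = -1.
Evaluating at the critical points and endpoints: h(-4) = 9, h(-5/2) = 9/16, h(-1) = 9/4, h(1) = -59/4.
So the minimum is h(1) = -59/4.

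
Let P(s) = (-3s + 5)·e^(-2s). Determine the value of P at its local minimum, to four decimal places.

Differentiating with the product rule gives P'(s) = (6s - 13)·e^(-2s). Since e^(-2s) > 0, the only critical point is s = 13/6.
P''(13/6) has the same sign as 6 > 0, so this is a local minimum.
P(13/6) = (-3/2)·e^(-13/3) ≈ -0.0197.

-0.0197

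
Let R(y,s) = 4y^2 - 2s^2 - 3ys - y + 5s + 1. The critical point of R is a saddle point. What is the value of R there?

∂R/∂y = 8y - 3s - 1 = 0 and ∂R/∂s = -3y - 4s + 5 = 0, so (y, s) = (19/41, 37/41).
The Hessian has R_{yy} = 8, R_{ss} = -4, R_{ys} = -3, giving D = -41 < 0, so the point is a saddle point.
R(19/41, 37/41) = 124/41.

124/41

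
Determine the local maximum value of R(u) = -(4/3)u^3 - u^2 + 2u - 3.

R'(u) = -4u^2 - 2u + 2. Setting R'(u) = 0 gives u ∈ {-1, 1/2}.
Since R''(u) = -8u - 2, we get R''(-1) = 6 > 0 ⇒ local minimum; R''(1/2) = -6 < 0 ⇒ local maximum.
Thus R has its local maximum at u = 1/2, with value -29/12.

-29/12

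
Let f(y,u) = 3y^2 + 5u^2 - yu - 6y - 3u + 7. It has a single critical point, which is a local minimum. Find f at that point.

∂f/∂y = 6y - u - 6 = 0 and ∂f/∂u = -y + 10u - 3 = 0, so (y, u) = (63/59, 24/59).
The Hessian has f_{yy} = 6, f_{uu} = 10, f_{yu} = -1, giving D = 59 > 0 with f_{yy} > 0, so the point is a local minimum.
f(63/59, 24/59) = 188/59.

188/59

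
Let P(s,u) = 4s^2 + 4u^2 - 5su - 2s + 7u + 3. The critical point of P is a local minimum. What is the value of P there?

∂P/∂s = 8s - 5u - 2 = 0 and ∂P/∂u = -5s + 8u + 7 = 0, so (s, u) = (-19/39, -46/39).
The Hessian has P_{ss} = 8, P_{uu} = 8, P_{su} = -5, giving D = 39 > 0 with P_{ss} > 0, so the point is a local minimum.
P(-19/39, -46/39) = -25/39.

-25/39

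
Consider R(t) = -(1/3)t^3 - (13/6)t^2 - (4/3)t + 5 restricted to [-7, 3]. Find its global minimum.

R'(t) = -t^2 - (13/3)t - 4/3, which vanishes at t = -4 and t = -1/3.
Evaluating at the critical points and endpoints: R(-7) = 45/2, R(-4) = -3, R(-1/3) = 845/162, R(3) = -55/2.
So the minimum is R(3) = -55/2.

-55/2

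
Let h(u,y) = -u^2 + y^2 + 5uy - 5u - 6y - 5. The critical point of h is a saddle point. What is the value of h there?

∂h/∂u = -2u + 5y - 5 = 0 and ∂h/∂y = 5u + 2y - 6 = 0, so (u, y) = (20/29, 37/29).
The Hessian has h_{uu} = -2, h_{yy} = 2, h_{uy} = 5, giving D = -29 < 0, so the point is a saddle point.
h(20/29, 37/29) = -306/29.

-306/29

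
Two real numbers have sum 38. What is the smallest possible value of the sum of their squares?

With a + b = 38, a^2 + b^2 = a^2 + (38 − a)^2.
The derivative 2a − 2(38 − a) = 4a − 76 vanishes at a = 19; second derivative 4 > 0, a minimum.
The minimum is 2·(19)^2 = 722.

722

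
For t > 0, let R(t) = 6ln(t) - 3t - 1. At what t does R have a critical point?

2

R'(t) = 6/t − 3 = 0 gives t = 2.
R''(t) = -6/t², which is negative for t > 0, so this is a local maximum.
R(2) = 6·ln(2) - 6 - 1 ≈ -2.8411.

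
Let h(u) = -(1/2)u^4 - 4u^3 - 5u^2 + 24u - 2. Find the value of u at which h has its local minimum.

h'(u) = -2u^3 - 12u^2 - 10u + 24 = 0 at u = -4, -3, 1.
h''(u) = -6u^2 - 24u - 10. h''(-4) = -10 < 0 ⇒ local maximum; h''(-3) = 8 > 0 ⇒ local minimum; h''(1) = -40 < 0 ⇒ local maximum.
Thus h has its local minimum at u = -3, with value -103/2.

-3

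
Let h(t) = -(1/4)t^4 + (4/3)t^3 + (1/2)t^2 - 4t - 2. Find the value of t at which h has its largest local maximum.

h'(t) = -t^3 + 4t^2 + t - 4 = 0 at t = -1, 1, 4.
Second-derivative test with h''(t) = -3t^2 + 8t + 1: h''(-1) = -10 < 0 ⇒ local maximum; h''(1) = 6 > 0 ⇒ local minimum; h''(4) = -15 < 0 ⇒ local maximum.
Thus h has its largest local maximum at t = 4, with value 34/3.

4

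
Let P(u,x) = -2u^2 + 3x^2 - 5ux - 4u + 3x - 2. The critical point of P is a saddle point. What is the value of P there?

∂P/∂u = -4u - 5x - 4 = 0 and ∂P/∂x = -5u + 6x + 3 = 0, so (u, x) = (-9/49, -32/49).
The Hessian has P_{uu} = -4, P_{xx} = 6, P_{ux} = -5, giving D = -49 < 0, so the point is a saddle point.
P(-9/49, -32/49) = -128/49.

-128/49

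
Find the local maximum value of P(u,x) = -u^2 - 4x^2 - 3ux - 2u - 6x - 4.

-12/7

∂P/∂u = -2u - 3x - 2 = 0 and ∂P/∂x = -3u - 8x - 6 = 0, so (u, x) = (2/7, -6/7).
The Hessian has P_{uu} = -2, P_{xx} = -8, P_{ux} = -3, giving D = 7 > 0 with P_{uu} < 0, so the point is a local maximum.
P(2/7, -6/7) = -12/7.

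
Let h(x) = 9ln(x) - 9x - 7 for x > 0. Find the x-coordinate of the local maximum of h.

h'(x) = 9/x − 9 = 0 gives x = 1.
h''(x) = -9/x², which is negative for x > 0, so this is a local maximum.
h(1) = 9·ln(1) - 9 - 7 ≈ -16.0000.

1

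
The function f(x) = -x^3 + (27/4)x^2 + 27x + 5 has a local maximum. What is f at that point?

194

Critical points: f'(x) = -3x^2 + (27/2)x + 27 vanishes at x = -3/2, 6.
Second-derivative test with f''(x) = -6x + 27/2: f''(-3/2) = 45/2 > 0 ⇒ local minimum; f''(6) = -45/2 < 0 ⇒ local maximum.
Thus f has its local maximum at x = 6, with value 194.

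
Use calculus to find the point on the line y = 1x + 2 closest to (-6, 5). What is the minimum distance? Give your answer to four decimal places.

6.3640

Minimize D(x)^2 = (x + 6)^2 + (x - 3)^2.
d/dx[D^2] = 2(x + 6) + 2·1·(x - 3) = 0 ⇒ x = -3/2.
Then y = 1/2 and the distance is √(81/2) ≈ 6.3640.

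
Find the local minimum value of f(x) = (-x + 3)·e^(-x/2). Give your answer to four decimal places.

f'(x) = (-1)·e^(-x/2) + (-x + 3)·(-1/2)·e^(-x/2) = ((1/2)x - 5/2)·e^(-x/2). Since e^(-x/2) > 0, the only critical point is x = 5.
f''(5) has the same sign as 1/2 > 0, so this is a local minimum.
f(5) = (-2)·e^(-5/2) ≈ -0.1642.

-0.1642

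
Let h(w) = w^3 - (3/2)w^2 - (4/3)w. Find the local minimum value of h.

-56/27

h'(w) = 3w^2 - 3w - 4/3 = 0 at w = -1/3, 4/3.
h''(w) = 6w - 3. h''(-1/3) = -5 < 0 ⇒ local maximum; h''(4/3) = 5 > 0 ⇒ local minimum.
So the local minimum value is h(4/3) = -56/27.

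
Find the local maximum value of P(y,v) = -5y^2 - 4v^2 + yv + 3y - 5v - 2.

∂P/∂y = -10y + v + 3 = 0 and ∂P/∂v = y - 8v - 5 = 0, so (y, v) = (19/79, -47/79).
The Hessian has P_{yy} = -10, P_{vv} = -8, P_{yv} = 1, giving D = 79 > 0 with P_{yy} < 0, so the point is a local maximum.
P(19/79, -47/79) = -12/79.

-12/79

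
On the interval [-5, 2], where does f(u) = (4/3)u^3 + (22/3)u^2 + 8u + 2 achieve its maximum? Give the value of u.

2

The derivative is 4u^2 + (44/3)u + 8, which vanishes at u = -3 and u = -2/3.
Compare values at every candidate in [-5, 2]: f(-5) = -64/3; f(-3) = 8; f(-2/3) = -38/81; f(2) = 58.
Hence the absolute maximum is 58 at u = 2.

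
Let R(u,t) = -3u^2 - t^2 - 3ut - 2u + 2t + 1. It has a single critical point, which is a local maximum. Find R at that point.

31/3

∂R/∂u = -6u - 3t - 2 = 0 and ∂R/∂t = -3u - 2t + 2 = 0, so (u, t) = (-10/3, 6).
The Hessian has R_{uu} = -6, R_{tt} = -2, R_{ut} = -3, giving D = 3 > 0 with R_{uu} < 0, so the point is a local maximum.
R(-10/3, 6) = 31/3.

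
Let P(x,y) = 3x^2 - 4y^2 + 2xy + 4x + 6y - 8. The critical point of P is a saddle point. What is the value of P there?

-105/13

∂P/∂x = 6x + 2y + 4 = 0 and ∂P/∂y = 2x - 8y + 6 = 0, so (x, y) = (-11/13, 7/13).
The Hessian has P_{xx} = 6, P_{yy} = -8, P_{xy} = 2, giving D = -52 < 0, so the point is a saddle point.
P(-11/13, 7/13) = -105/13.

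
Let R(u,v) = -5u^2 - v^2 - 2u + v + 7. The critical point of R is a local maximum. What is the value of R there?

∂R/∂u = -10u - 2 = 0 and ∂R/∂v = -2v + 1 = 0, so (u, v) = (-1/5, 1/2).
The Hessian has R_{uu} = -10, R_{vv} = -2, R_{uv} = 0, giving D = 20 > 0 with R_{uu} < 0, so the point is a local maximum.
R(-1/5, 1/2) = 149/20.

149/20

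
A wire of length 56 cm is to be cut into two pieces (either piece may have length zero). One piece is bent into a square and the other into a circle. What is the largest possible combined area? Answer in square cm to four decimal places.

249.5550

Let x be the length used for the square. Square side x/4; circle radius (56−x)/(2π).
A(x) = (x/4)² + π·((56−x)/(2π))² = x²/16 + (56−x)²/(4π) for 0 ≤ x ≤ 56. A'(x) = x/8 − (56−x)/(2π) = 0 gives x = 4·56/(π+4) ≈ 31.3656.
A'' > 0, so the interior critical point is a minimum; the maximum is at an endpoint. A(0) = 249.5550 and A(56) = 196.0000, so the largest area is 249.5550.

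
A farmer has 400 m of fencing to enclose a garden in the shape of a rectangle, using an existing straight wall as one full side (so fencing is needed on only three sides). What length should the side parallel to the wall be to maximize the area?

200

Let the sides perpendicular to the wall have length x and the parallel side y, so 2x + y = 400 and the area is A = xy = x(400 − 2x).
A'(x) = 400 − 4x = 0 gives x = 100, and A''(x) = −4 < 0 confirms a maximum.
Then y = 400 − 2·100 = 200 and A = 20000.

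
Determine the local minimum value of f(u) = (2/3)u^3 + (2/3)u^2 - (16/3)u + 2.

f'(u) = 2u^2 + (4/3)u - 16/3. Setting f'(u) = 0 gives u ∈ {-2, 4/3}.
f''(u) = 4u + 4/3. f''(-2) = -20/3 < 0 ⇒ local maximum; f''(4/3) = 20/3 > 0 ⇒ local minimum.
Thus f has its local minimum at u = 4/3, with value -190/81.

-190/81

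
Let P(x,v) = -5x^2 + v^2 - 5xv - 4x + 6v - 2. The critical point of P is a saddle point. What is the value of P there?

-374/45

∂P/∂x = -10x - 5v - 4 = 0 and ∂P/∂v = -5x + 2v + 6 = 0, so (x, v) = (22/45, -16/9).
The Hessian has P_{xx} = -10, P_{vv} = 2, P_{xv} = -5, giving D = -45 < 0, so the point is a saddle point.
P(22/45, -16/9) = -374/45.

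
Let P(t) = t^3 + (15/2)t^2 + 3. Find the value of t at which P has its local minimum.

0

P'(t) = 3t^2 + 15t. Setting P'(t) = 0 gives t ∈ {-5, 0}.
Since P''(t) = 6t + 15, we get P''(-5) = -15 < 0 ⇒ local maximum; P''(0) = 15 > 0 ⇒ local minimum.
So the local minimum value is P(0) = 3.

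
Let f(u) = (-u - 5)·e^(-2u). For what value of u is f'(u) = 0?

Differentiating with the product rule gives f'(u) = (2u + 9)·e^(-2u). Since e^(-2u) > 0, the only critical point is u = -9/2.
f''(-9/2) has the same sign as 2 > 0, so this is a local minimum.
f(-9/2) = (-1/2)·e^(9) ≈ -4051.5420.

-9/2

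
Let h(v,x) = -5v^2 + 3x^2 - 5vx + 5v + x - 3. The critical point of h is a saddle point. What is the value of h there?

∂h/∂v = -10v - 5x + 5 = 0 and ∂h/∂x = -5v + 6x + 1 = 0, so (v, x) = (7/17, 3/17).
The Hessian has h_{vv} = -10, h_{xx} = 6, h_{vx} = -5, giving D = -85 < 0, so the point is a saddle point.
h(7/17, 3/17) = -32/17.

-32/17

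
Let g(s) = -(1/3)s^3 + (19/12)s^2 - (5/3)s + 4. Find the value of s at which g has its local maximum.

5/2

g'(s) = -s^2 + (19/6)s - 5/3. Setting g'(s) = 0 gives s ∈ {2/3, 5/2}.
Since g''(s) = -2s + 19/6, we get g''(2/3) = 11/6 > 0 ⇒ local minimum; g''(5/2) = -11/6 < 0 ⇒ local maximum.
The local maximum is g(5/2) = 217/48.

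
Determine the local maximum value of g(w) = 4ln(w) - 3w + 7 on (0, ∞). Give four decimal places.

4.1507

g'(w) = 4/w − 3 = 0 gives w = 4/3.
g''(w) = -4/w², which is negative for w > 0, so this is a local maximum.
g(4/3) = 4·ln(4/3) - 4 + 7 ≈ 4.1507.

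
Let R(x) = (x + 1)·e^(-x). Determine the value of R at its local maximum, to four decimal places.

R'(x) = 1·e^(-x) + (x + 1)·(-1)·e^(-x) = (-x)·e^(-x). Since e^(-x) > 0, the only critical point is x = 0.
R''(0) has the same sign as -1 < 0, so this is a local maximum.
R(0) = (1)·e^(0) ≈ 1.0000.

1.0000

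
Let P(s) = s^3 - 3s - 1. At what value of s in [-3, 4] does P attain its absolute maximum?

The derivative is 3s^2 - 3, which vanishes at s = -1 and s = 1.
Candidates: P(-3) = -19; P(-1) = 1; P(1) = -3; P(4) = 51.
Hence the absolute maximum is 51 at s = 4.

4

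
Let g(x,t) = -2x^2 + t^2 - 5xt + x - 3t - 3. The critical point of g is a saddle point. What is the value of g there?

-131/33

∂g/∂x = -4x - 5t + 1 = 0 and ∂g/∂t = -5x + 2t - 3 = 0, so (x, t) = (-13/33, 17/33).
The Hessian has g_{xx} = -4, g_{tt} = 2, g_{xt} = -5, giving D = -33 < 0, so the point is a saddle point.
g(-13/33, 17/33) = -131/33.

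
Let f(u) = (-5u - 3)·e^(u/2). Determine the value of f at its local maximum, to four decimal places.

Differentiating with the product rule gives f'(u) = (-(5/2)u - 13/2)·e^(u/2). Since e^(u/2) > 0, the only critical point is u = -13/5.
f''(-13/5) has the same sign as -5/2 < 0, so this is a local maximum.
f(-13/5) = (10)·e^(-13/10) ≈ 2.7253.

2.7253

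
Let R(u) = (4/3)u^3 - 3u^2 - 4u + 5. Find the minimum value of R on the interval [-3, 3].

-46

The derivative is 4u^2 - 6u - 4, which vanishes at u = -1/2 and u = 2.
Candidates: R(-3) = -46, R(-1/2) = 73/12, R(2) = -13/3, R(3) = 2.
The minimum over the interval is -46, attained at u = -3.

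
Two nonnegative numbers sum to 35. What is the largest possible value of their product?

1225/4

With x + y = 35, the product is P(x) = x(35 − x).
P'(x) = 35 − 2x = 0 gives x = 35/2; P'' = −2 < 0, so this is the maximum.
P = 35/2·35/2 = 1225/4.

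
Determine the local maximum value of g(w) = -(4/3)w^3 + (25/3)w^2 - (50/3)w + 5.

-65/12

Critical points: g'(w) = -4w^2 + (50/3)w - 50/3 vanishes at w = 5/3, 5/2.
Second-derivative test with g''(w) = -8w + 50/3: g''(5/3) = 10/3 > 0 ⇒ local minimum; g''(5/2) = -10/3 < 0 ⇒ local maximum.
Thus g has its local maximum at w = 5/2, with value -65/12.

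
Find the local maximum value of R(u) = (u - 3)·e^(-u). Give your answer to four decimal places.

R'(u) = 1·e^(-u) + (u - 3)·(-1)·e^(-u) = (-u + 4)·e^(-u). Since e^(-u) > 0, the only critical point is u = 4.
R''(4) has the same sign as -1 < 0, so this is a local maximum.
R(4) = (1)·e^(-4) ≈ 0.0183.

0.0183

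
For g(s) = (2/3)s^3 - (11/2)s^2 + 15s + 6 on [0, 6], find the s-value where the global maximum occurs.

g'(s) = 2s^2 - 11s + 15, which vanishes at s = 5/2 and s = 3.
Evaluating at the critical points and endpoints: g(0) = 6,  g(5/2) = 469/24,  g(3) = 39/2,  g(6) = 42.
The maximum over the interval is 42, attained at s = 6.

6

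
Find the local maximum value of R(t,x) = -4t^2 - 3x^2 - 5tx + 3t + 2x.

∂R/∂t = -8t - 5x + 3 = 0 and ∂R/∂x = -5t - 6x + 2 = 0, so (t, x) = (8/23, 1/23).
The Hessian has R_{tt} = -8, R_{xx} = -6, R_{tx} = -5, giving D = 23 > 0 with R_{tt} < 0, so the point is a local maximum.
R(8/23, 1/23) = 13/23.

13/23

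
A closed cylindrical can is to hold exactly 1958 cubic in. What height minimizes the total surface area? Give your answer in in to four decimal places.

13.5594

With radius r and height h, πr²h = 1958 so h = 1958/(πr²), and S(r) = 2πr² + 2πrh = 2πr² + 2·1958/r.
S'(r) = 4πr − 2·1958/r² = 0 ⇒ r³ = 1958/(2π), so r ≈ 6.7797 and h = 2r ≈ 13.5594.
S''(r) = 4π + 4·1958/r³ > 0, so this is the minimum; S ≈ 866.4091.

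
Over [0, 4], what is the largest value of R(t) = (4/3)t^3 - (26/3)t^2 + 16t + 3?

R'(t) = 4t^2 - (52/3)t + 16, which vanishes at t = 4/3 and t = 3.
Evaluating at the critical points and endpoints: R(0) = 3,  R(4/3) = 979/81,  R(3) = 9,  R(4) = 41/3.
So the maximum is R(4) = 41/3.

41/3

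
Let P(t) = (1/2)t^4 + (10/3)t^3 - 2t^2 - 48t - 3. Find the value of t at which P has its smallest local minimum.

P'(t) = 2t^3 + 10t^2 - 4t - 48 = 0 at t = -4, -3, 2.
P''(t) = 6t^2 + 20t - 4. P''(-4) = 12 > 0 ⇒ local minimum; P''(-3) = -10 < 0 ⇒ local maximum; P''(2) = 60 > 0 ⇒ local minimum.
Thus P has its smallest local minimum at t = 2, with value -217/3.

2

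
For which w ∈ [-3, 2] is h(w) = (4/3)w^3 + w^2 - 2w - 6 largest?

Differentiating, h'(w) = 4w^2 + 2w - 2; which vanishes at w = -1 and w = 1/2.
Compare values at every candidate in [-3, 2]: h(-3) = -27,  h(-1) = -13/3,  h(1/2) = -79/12,  h(2) = 14/3.
So the maximum is h(2) = 14/3.

2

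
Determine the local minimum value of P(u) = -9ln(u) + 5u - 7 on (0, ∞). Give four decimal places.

-3.2901

P'(u) = -9/u + 5 = 0 gives u = 9/5.
P''(u) = 9/u², which is positive for u > 0, so this is a local minimum.
P(9/5) = -9·ln(9/5) + 9 - 7 ≈ -3.2901.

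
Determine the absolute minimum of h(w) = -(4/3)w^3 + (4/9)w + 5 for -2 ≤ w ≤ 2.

-43/9

Differentiating, h'(w) = -4w^2 + 4/9; which vanishes at w = -1/3 and w = 1/3.
Evaluating at the critical points and endpoints: h(-2) = 133/9,  h(-1/3) = 397/81,  h(1/3) = 413/81,  h(2) = -43/9.
Hence the absolute minimum is -43/9 at w = 2.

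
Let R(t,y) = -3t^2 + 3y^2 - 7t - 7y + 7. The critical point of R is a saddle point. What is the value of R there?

∂R/∂t = -6t - 7 = 0 and ∂R/∂y = 6y - 7 = 0, so (t, y) = (-7/6, 7/6).
The Hessian has R_{tt} = -6, R_{yy} = 6, R_{ty} = 0, giving D = -36 < 0, so the point is a saddle point.
R(-7/6, 7/6) = 7.

7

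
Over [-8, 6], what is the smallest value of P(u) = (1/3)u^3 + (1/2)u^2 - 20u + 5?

The derivative is u^2 + u - 20, which vanishes at u = -5 and u = 4.
Candidates: P(-8) = 79/3,  P(-5) = 455/6,  P(4) = -137/3,  P(6) = -25.
The minimum over the interval is -137/3, attained at u = 4.

-137/3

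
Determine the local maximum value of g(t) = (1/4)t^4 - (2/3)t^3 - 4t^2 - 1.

g'(t) = t^3 - 2t^2 - 8t. Setting g'(t) = 0 gives t ∈ {-2, 0, 4}.
Second-derivative test with g''(t) = 3t^2 - 4t - 8: g''(-2) = 12 > 0 ⇒ local minimum; g''(0) = -8 < 0 ⇒ local maximum; g''(4) = 24 > 0 ⇒ local minimum.
Thus g has its local maximum at t = 0, with value -1.

-1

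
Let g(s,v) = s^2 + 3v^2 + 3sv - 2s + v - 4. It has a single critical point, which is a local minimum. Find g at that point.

∂g/∂s = 2s + 3v - 2 = 0 and ∂g/∂v = 3s + 6v + 1 = 0, so (s, v) = (5, -8/3).
The Hessian has g_{ss} = 2, g_{vv} = 6, g_{sv} = 3, giving D = 3 > 0 with g_{ss} > 0, so the point is a local minimum.
g(5, -8/3) = -31/3.

-31/3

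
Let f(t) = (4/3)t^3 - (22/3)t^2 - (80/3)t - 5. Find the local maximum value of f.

f'(t) = 4t^2 - (44/3)t - 80/3 = 0 at t = -4/3, 5.
Since f''(t) = 8t - 44/3, we get f''(-4/3) = -76/3 < 0 ⇒ local maximum; f''(5) = 76/3 > 0 ⇒ local minimum.
So the local maximum value is f(-4/3) = 1163/81.

1163/81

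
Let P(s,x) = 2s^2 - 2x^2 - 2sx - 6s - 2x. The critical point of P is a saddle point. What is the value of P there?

-2

∂P/∂s = 4s - 2x - 6 = 0 and ∂P/∂x = -2s - 4x - 2 = 0, so (s, x) = (1, -1).
The Hessian has P_{ss} = 4, P_{xx} = -4, P_{sx} = -2, giving D = -20 < 0, so the point is a saddle point.
P(1, -1) = -2.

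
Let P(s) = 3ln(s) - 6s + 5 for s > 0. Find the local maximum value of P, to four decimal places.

-0.0794

P'(s) = 3/s − 6 = 0 gives s = 1/2.
P''(s) = -3/s², which is negative for s > 0, so this is a local maximum.
P(1/2) = 3·ln(1/2) - 3 + 5 ≈ -0.0794.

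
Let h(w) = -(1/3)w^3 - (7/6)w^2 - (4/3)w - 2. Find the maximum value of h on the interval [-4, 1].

6

The derivative is -w^2 - (7/3)w - 4/3, which vanishes at w = -4/3 and w = -1.
Candidates: h(-4) = 6,  h(-4/3) = -122/81,  h(-1) = -3/2,  h(1) = -29/6.
The maximum over the interval is 6, attained at w = -4.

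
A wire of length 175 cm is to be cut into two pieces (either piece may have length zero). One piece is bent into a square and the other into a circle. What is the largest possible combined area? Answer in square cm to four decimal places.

2437.0601

Let x be the length used for the square. Square side x/4; circle radius (175−x)/(2π).
A(x) = (x/4)² + π·((175−x)/(2π))² = x²/16 + (175−x)²/(4π) for 0 ≤ x ≤ 175. A'(x) = x/8 − (175−x)/(2π) = 0 gives x = 4·175/(π+4) ≈ 98.0174.
A'' > 0, so the interior critical point is a minimum; the maximum is at an endpoint. A(0) = 2437.0601 and A(175) = 1914.0625, so the largest area is 2437.0601.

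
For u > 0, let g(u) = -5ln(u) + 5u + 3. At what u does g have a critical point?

1

g'(u) = -5/u + 5 = 0 gives u = 1.
g''(u) = 5/u², which is positive for u > 0, so this is a local minimum.
g(1) = -5·ln(1) + 5 + 3 ≈ 8.0000.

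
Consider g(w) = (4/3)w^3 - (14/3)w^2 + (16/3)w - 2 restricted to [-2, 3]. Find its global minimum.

-42

g'(w) = 4w^2 - (28/3)w + 16/3, which vanishes at w = 1 and w = 4/3.
Evaluating at the critical points and endpoints: g(-2) = -42,  g(1) = 0,  g(4/3) = -2/81,  g(3) = 8.
Hence the absolute minimum is -42 at w = -2.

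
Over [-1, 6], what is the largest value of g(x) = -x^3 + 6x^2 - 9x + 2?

18

The derivative is -3x^2 + 12x - 9, which vanishes at x = 1 and x = 3.
Compare values at every candidate in [-1, 6]: g(-1) = 18, g(1) = -2, g(3) = 2, g(6) = -52.
So the maximum is g(-1) = 18.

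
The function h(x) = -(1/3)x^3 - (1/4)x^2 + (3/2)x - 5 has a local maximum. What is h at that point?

-49/12

h'(x) = -x^2 - (1/2)x + 3/2. Setting h'(x) = 0 gives x ∈ {-3/2, 1}.
h''(x) = -2x - 1/2. h''(-3/2) = 5/2 > 0 ⇒ local minimum; h''(1) = -5/2 < 0 ⇒ local maximum.
The local maximum is h(1) = -49/12.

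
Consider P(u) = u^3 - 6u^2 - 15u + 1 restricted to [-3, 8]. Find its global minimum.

Differentiating, P'(u) = 3u^2 - 12u - 15; which vanishes at u = -1 and u = 5.
Compare values at every candidate in [-3, 8]: P(-3) = -35, P(-1) = 9, P(5) = -99, P(8) = 9.
Hence the absolute minimum is -99 at u = 5.

-99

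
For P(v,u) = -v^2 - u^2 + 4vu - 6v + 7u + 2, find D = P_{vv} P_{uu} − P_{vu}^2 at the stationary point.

∂P/∂v = -2v + 4u - 6 = 0 and ∂P/∂u = 4v - 2u + 7 = 0, so (v, u) = (-4/3, 5/6).
The Hessian has P_{vv} = -2, P_{uu} = -2, P_{vu} = 4, giving D = -12 < 0, so the point is a saddle point.
D = (-2)·(-2) − (4)^2 = -12.

-12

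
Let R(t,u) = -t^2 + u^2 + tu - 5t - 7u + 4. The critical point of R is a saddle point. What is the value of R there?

-39/5

∂R/∂t = -2t + u - 5 = 0 and ∂R/∂u = t + 2u - 7 = 0, so (t, u) = (-3/5, 19/5).
The Hessian has R_{tt} = -2, R_{uu} = 2, R_{tu} = 1, giving D = -5 < 0, so the point is a saddle point.
R(-3/5, 19/5) = -39/5.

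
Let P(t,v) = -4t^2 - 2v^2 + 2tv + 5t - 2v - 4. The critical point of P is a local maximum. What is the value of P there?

-33/14

∂P/∂t = -8t + 2v + 5 = 0 and ∂P/∂v = 2t - 4v - 2 = 0, so (t, v) = (4/7, -3/14).
The Hessian has P_{tt} = -8, P_{vv} = -4, P_{tv} = 2, giving D = 28 > 0 with P_{tt} < 0, so the point is a local maximum.
P(4/7, -3/14) = -33/14.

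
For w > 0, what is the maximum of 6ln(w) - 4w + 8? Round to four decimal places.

h'(w) = 6/w − 4 = 0 gives w = 3/2.
h''(w) = -6/w², which is negative for w > 0, so this is a local maximum.
h(3/2) = 6·ln(3/2) - 6 + 8 ≈ 4.4328.

4.4328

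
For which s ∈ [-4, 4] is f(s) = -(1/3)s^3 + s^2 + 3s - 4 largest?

The derivative is -s^2 + 2s + 3, which vanishes at s = -1 and s = 3.
Compare values at every candidate in [-4, 4]: f(-4) = 64/3,  f(-1) = -17/3,  f(3) = 5,  f(4) = 8/3.
So the maximum is f(-4) = 64/3.

-4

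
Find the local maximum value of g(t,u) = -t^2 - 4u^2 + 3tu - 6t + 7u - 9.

4/7

∂g/∂t = -2t + 3u - 6 = 0 and ∂g/∂u = 3t - 8u + 7 = 0, so (t, u) = (-27/7, -4/7).
The Hessian has g_{tt} = -2, g_{uu} = -8, g_{tu} = 3, giving D = 7 > 0 with g_{tt} < 0, so the point is a local maximum.
g(-27/7, -4/7) = 4/7.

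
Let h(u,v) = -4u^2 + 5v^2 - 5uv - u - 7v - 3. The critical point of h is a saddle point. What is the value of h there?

∂h/∂u = -8u - 5v - 1 = 0 and ∂h/∂v = -5u + 10v - 7 = 0, so (u, v) = (-3/7, 17/35).
The Hessian has h_{uu} = -8, h_{vv} = 10, h_{uv} = -5, giving D = -105 < 0, so the point is a saddle point.
h(-3/7, 17/35) = -157/35.

-157/35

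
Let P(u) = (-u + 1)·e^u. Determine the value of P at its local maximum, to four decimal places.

P'(u) = (-1)·e^u + (-u + 1)·1·e^u = (-u)·e^u. Since e^u > 0, the only critical point is u = 0.
P''(0) has the same sign as -1 < 0, so this is a local maximum.
P(0) = (1)·e^(0) ≈ 1.0000.

1.0000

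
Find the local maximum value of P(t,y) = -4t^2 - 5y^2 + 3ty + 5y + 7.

597/71

∂P/∂t = -8t + 3y = 0 and ∂P/∂y = 3t - 10y + 5 = 0, so (t, y) = (15/71, 40/71).
The Hessian has P_{tt} = -8, P_{yy} = -10, P_{ty} = 3, giving D = 71 > 0 with P_{tt} < 0, so the point is a local maximum.
P(15/71, 40/71) = 597/71.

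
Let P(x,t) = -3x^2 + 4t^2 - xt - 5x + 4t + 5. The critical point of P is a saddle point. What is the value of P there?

∂P/∂x = -6x - t - 5 = 0 and ∂P/∂t = -x + 8t + 4 = 0, so (x, t) = (-36/49, -29/49).
The Hessian has P_{xx} = -6, P_{tt} = 8, P_{xt} = -1, giving D = -49 < 0, so the point is a saddle point.
P(-36/49, -29/49) = 277/49.

277/49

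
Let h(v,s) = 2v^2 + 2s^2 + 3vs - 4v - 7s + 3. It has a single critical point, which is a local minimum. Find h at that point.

-25/7

∂h/∂v = 4v + 3s - 4 = 0 and ∂h/∂s = 3v + 4s - 7 = 0, so (v, s) = (-5/7, 16/7).
The Hessian has h_{vv} = 4, h_{ss} = 4, h_{vs} = 3, giving D = 7 > 0 with h_{vv} > 0, so the point is a local minimum.
h(-5/7, 16/7) = -25/7.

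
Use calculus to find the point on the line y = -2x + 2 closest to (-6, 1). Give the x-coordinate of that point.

-4/5

Minimize D(x)^2 = (x + 6)^2 + (-2x + 1)^2.
d/dx[D^2] = 2(x + 6) + 2·(-2)·(-2x + 1) = 0 ⇒ x = -4/5.
Then y = 18/5 and the distance is √(169/5) ≈ 5.8138.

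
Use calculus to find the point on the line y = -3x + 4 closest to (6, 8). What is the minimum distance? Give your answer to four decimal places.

6.9570

Minimize D(x)^2 = (x - 6)^2 + (-3x - 4)^2.
d/dx[D^2] = 2(x - 6) + 2·(-3)·(-3x - 4) = 0 ⇒ x = -3/5.
Then y = 29/5 and the distance is √(242/5) ≈ 6.9570.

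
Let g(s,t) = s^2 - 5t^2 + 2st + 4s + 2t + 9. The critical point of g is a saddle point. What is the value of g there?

∂g/∂s = 2s + 2t + 4 = 0 and ∂g/∂t = 2s - 10t + 2 = 0, so (s, t) = (-11/6, -1/6).
The Hessian has g_{ss} = 2, g_{tt} = -10, g_{st} = 2, giving D = -24 < 0, so the point is a saddle point.
g(-11/6, -1/6) = 31/6.

31/6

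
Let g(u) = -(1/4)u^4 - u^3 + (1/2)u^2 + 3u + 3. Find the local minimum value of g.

g'(u) = -u^3 - 3u^2 + u + 3. Setting g'(u) = 0 gives u ∈ {-3, -1, 1}.
Since g''(u) = -3u^2 - 6u + 1, we get g''(-3) = -8 < 0 ⇒ local maximum; g''(-1) = 4 > 0 ⇒ local minimum; g''(1) = -8 < 0 ⇒ local maximum.
The local minimum is g(-1) = 5/4.

5/4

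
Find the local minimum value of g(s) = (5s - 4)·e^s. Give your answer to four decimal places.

g'(s) = 5·e^s + (5s - 4)·1·e^s = (5s + 1)·e^s. Since e^s > 0, the only critical point is s = -1/5.
g''(-1/5) has the same sign as 5 > 0, so this is a local minimum.
g(-1/5) = (-5)·e^(-1/5) ≈ -4.0937.

-4.0937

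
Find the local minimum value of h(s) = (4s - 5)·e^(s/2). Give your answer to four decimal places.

By the product rule, h'(s) = (2s + 3/2)·e^(s/2). Since e^(s/2) > 0, the only critical point is s = -3/4.
h''(-3/4) has the same sign as 2 > 0, so this is a local minimum.
h(-3/4) = (-8)·e^(-3/8) ≈ -5.4983.

-5.4983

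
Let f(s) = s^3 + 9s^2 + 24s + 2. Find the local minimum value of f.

-18

f'(s) = 3s^2 + 18s + 24 = 0 at s = -4, -2.
Second-derivative test with f''(s) = 6s + 18: f''(-4) = -6 < 0 ⇒ local maximum; f''(-2) = 6 > 0 ⇒ local minimum.
So the local minimum value is f(-2) = -18.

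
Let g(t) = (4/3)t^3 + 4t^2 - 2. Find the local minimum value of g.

g'(t) = 4t^2 + 8t. Setting g'(t) = 0 gives t ∈ {-2, 0}.
Second-derivative test with g''(t) = 8t + 8: g''(-2) = -8 < 0 ⇒ local maximum; g''(0) = 8 > 0 ⇒ local minimum.
So the local minimum value is g(0) = -2.

-2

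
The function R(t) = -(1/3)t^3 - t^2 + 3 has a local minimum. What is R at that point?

R'(t) = -t^2 - 2t = 0 at t = -2, 0.
Second-derivative test with R''(t) = -2t - 2: R''(-2) = 2 > 0 ⇒ local minimum; R''(0) = -2 < 0 ⇒ local maximum.
Thus R has its local minimum at t = -2, with value 5/3.

5/3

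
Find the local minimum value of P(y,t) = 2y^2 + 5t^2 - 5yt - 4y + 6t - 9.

-167/15

∂P/∂y = 4y - 5t - 4 = 0 and ∂P/∂t = -5y + 10t + 6 = 0, so (y, t) = (2/3, -4/15).
The Hessian has P_{yy} = 4, P_{tt} = 10, P_{yt} = -5, giving D = 15 > 0 with P_{yy} > 0, so the point is a local minimum.
P(2/3, -4/15) = -167/15.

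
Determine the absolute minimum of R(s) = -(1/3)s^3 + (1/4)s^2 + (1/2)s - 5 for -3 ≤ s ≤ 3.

R'(s) = -s^2 + (1/2)s + 1/2, which vanishes at s = -1/2 and s = 1.
Evaluating at the critical points and endpoints: R(-3) = 19/4,  R(-1/2) = -247/48,  R(1) = -55/12,  R(3) = -41/4.
Hence the absolute minimum is -41/4 at s = 3.

-41/4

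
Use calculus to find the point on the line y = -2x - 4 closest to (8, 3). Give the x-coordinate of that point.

-6/5

Minimize D(x)^2 = (x - 8)^2 + (-2x - 7)^2.
d/dx[D^2] = 2(x - 8) + 2·(-2)·(-2x - 7) = 0 ⇒ x = -6/5.
Then y = -8/5 and the distance is √(529/5) ≈ 10.2859.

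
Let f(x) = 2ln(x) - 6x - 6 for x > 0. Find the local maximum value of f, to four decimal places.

-10.1972

f'(x) = 2/x − 6 = 0 gives x = 1/3.
f''(x) = -2/x², which is negative for x > 0, so this is a local maximum.
f(1/3) = 2·ln(1/3) - 2 - 6 ≈ -10.1972.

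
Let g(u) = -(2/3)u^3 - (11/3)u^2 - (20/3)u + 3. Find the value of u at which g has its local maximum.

g'(u) = -2u^2 - (22/3)u - 20/3. Setting g'(u) = 0 gives u ∈ {-2, -5/3}.
Second-derivative test with g''(u) = -4u - 22/3: g''(-2) = 2/3 > 0 ⇒ local minimum; g''(-5/3) = -2/3 < 0 ⇒ local maximum.
Thus g has its local maximum at u = -5/3, with value 568/81.

-5/3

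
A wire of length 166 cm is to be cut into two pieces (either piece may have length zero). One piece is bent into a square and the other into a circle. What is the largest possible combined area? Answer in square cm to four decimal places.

2192.8368

Let x be the length used for the square. Square side x/4; circle radius (166−x)/(2π).
A(x) = (x/4)² + π·((166−x)/(2π))² = x²/16 + (166−x)²/(4π) for 0 ≤ x ≤ 166. A'(x) = x/8 − (166−x)/(2π) = 0 gives x = 4·166/(π+4) ≈ 92.9765.
A'' > 0, so the interior critical point is a minimum; the maximum is at an endpoint. A(0) = 2192.8368 and A(166) = 1722.2500, so the largest area is 2192.8368.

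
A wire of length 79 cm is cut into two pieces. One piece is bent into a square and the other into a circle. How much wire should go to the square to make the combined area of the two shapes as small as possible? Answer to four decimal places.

44.2478

Let x be the length used for the square. Square side x/4; circle radius (79−x)/(2π).
A(x) = (x/4)² + π·((79−x)/(2π))² = x²/16 + (79−x)²/(4π) for 0 ≤ x ≤ 79. A'(x) = x/8 − (79−x)/(2π) = 0 gives x = 4·79/(π+4) ≈ 44.2478.
A'' = 1/8 + 1/(2π) > 0, so this gives the minimum combined area; x ≈ 44.2478 cm to the square.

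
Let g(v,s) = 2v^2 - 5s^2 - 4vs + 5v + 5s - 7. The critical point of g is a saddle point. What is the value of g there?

-367/56

∂g/∂v = 4v - 4s + 5 = 0 and ∂g/∂s = -4v - 10s + 5 = 0, so (v, s) = (-15/28, 5/7).
The Hessian has g_{vv} = 4, g_{ss} = -10, g_{vs} = -4, giving D = -56 < 0, so the point is a saddle point.
g(-15/28, 5/7) = -367/56.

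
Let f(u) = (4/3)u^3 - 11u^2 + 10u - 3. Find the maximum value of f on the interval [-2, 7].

The derivative is 4u^2 - 22u + 10, which vanishes at u = 1/2 and u = 5.
Evaluating at the critical points and endpoints: f(-2) = -233/3,  f(1/2) = -7/12,  f(5) = -184/3,  f(7) = -44/3.
So the maximum is f(1/2) = -7/12.

-7/12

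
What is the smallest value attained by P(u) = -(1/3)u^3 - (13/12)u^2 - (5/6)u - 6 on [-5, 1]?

-33/4

P'(u) = -u^2 - (13/6)u - 5/6, which vanishes at u = -5/3 and u = -1/2.
Compare values at every candidate in [-5, 1]: P(-5) = 51/4, P(-5/3) = -1969/324, P(-1/2) = -93/16, P(1) = -33/4.
The minimum over the interval is -33/4, attained at u = 1.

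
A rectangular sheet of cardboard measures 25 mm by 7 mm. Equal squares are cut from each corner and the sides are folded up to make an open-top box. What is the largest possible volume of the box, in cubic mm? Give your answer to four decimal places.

132.5487

With cut size x, the volume is V(x) = x(25 − 2x)(7 − 2x) for 0 < x < 3.5.
V'(x) = 12x^2 − 128x + 175. Setting V'(x) = 0 gives x ≈ 1.6103 (the root in (0, 3.5)).
V''(x) = 24x − 128 is negative there, so this is the maximum; V ≈ 132.5487.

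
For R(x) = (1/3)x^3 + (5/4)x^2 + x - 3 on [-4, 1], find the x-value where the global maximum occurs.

1

R'(x) = x^2 + (5/2)x + 1, which vanishes at x = -2 and x = -1/2.
Compare values at every candidate in [-4, 1]: R(-4) = -25/3,  R(-2) = -8/3,  R(-1/2) = -155/48,  R(1) = -5/12.
The maximum over the interval is -5/12, attained at x = 1.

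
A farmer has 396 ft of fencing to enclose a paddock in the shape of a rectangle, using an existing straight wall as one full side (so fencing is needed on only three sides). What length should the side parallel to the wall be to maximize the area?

Let the sides perpendicular to the wall have length x and the parallel side y, so 2x + y = 396 and the area is A = xy = x(396 − 2x).
A'(x) = 396 − 4x = 0 gives x = 99, and A''(x) = −4 < 0 confirms a maximum.
Then y = 396 − 2·99 = 198 and A = 19602.

198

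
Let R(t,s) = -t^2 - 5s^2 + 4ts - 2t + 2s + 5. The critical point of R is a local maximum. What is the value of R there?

∂R/∂t = -2t + 4s - 2 = 0 and ∂R/∂s = 4t - 10s + 2 = 0, so (t, s) = (-3, -1).
The Hessian has R_{tt} = -2, R_{ss} = -10, R_{ts} = 4, giving D = 4 > 0 with R_{tt} < 0, so the point is a local maximum.
R(-3, -1) = 7.

7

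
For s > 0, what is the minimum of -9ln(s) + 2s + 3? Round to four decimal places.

R'(s) = -9/s + 2 = 0 gives s = 9/2.
R''(s) = 9/s², which is positive for s > 0, so this is a local minimum.
R(9/2) = -9·ln(9/2) + 9 + 3 ≈ -1.5367.

-1.5367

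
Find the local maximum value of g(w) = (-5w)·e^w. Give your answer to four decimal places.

1.8394

Differentiating with the product rule gives g'(w) = (-5w - 5)·e^w. Since e^w > 0, the only critical point is w = -1.
g''(-1) has the same sign as -5 < 0, so this is a local maximum.
g(-1) = (5)·e^(-1) ≈ 1.8394.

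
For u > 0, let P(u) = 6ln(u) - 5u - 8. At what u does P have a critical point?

6/5

P'(u) = 6/u − 5 = 0 gives u = 6/5.
P''(u) = -6/u², which is negative for u > 0, so this is a local maximum.
P(6/5) = 6·ln(6/5) - 6 - 8 ≈ -12.9061.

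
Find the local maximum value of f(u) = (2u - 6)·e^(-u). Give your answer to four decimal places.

f'(u) = 2·e^(-u) + (2u - 6)·(-1)·e^(-u) = (-2u + 8)·e^(-u). Since e^(-u) > 0, the only critical point is u = 4.
f''(4) has the same sign as -2 < 0, so this is a local maximum.
f(4) = (2)·e^(-4) ≈ 0.0366.

0.0366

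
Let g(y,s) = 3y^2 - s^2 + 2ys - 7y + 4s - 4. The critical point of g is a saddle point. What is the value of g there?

-9/16

∂g/∂y = 6y + 2s - 7 = 0 and ∂g/∂s = 2y - 2s + 4 = 0, so (y, s) = (3/8, 19/8).
The Hessian has g_{yy} = 6, g_{ss} = -2, g_{ys} = 2, giving D = -16 < 0, so the point is a saddle point.
g(3/8, 19/8) = -9/16.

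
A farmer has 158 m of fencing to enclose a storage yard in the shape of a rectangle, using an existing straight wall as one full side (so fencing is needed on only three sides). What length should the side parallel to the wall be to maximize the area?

79

Let the sides perpendicular to the wall have length x and the parallel side y, so 2x + y = 158 and the area is A = xy = x(158 − 2x).
A'(x) = 158 − 4x = 0 gives x = 79/2, and A''(x) = −4 < 0 confirms a maximum.
Then y = 158 − 2·79/2 = 79 and A = 6241/2.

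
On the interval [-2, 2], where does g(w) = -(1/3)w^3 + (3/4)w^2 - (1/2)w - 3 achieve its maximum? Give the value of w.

The derivative is -w^2 + (3/2)w - 1/2, which vanishes at w = 1/2 and w = 1.
Candidates: g(-2) = 11/3,  g(1/2) = -149/48,  g(1) = -37/12,  g(2) = -11/3.
So the maximum is g(-2) = 11/3.

-2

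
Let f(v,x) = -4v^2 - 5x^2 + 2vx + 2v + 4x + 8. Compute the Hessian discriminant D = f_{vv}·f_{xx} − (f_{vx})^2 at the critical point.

∂f/∂v = -8v + 2x + 2 = 0 and ∂f/∂x = 2v - 10x + 4 = 0, so (v, x) = (7/19, 9/19).
The Hessian has f_{vv} = -8, f_{xx} = -10, f_{vx} = 2, giving D = 76 > 0 with f_{vv} < 0, so the point is a local maximum.
D = (-8)·(-10) − (2)^2 = 76.

76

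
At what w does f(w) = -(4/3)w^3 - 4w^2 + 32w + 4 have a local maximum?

f'(w) = -4w^2 - 8w + 32 = 0 at w = -4, 2.
Second-derivative test with f''(w) = -8w - 8: f''(-4) = 24 > 0 ⇒ local minimum; f''(2) = -24 < 0 ⇒ local maximum.
The local maximum is f(2) = 124/3.

2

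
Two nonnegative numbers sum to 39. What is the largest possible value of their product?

1521/4

With x + y = 39, the product is P(x) = x(39 − x).
P'(x) = 39 − 2x = 0 gives x = 39/2; P'' = −2 < 0, so this is the maximum.
P = 39/2·39/2 = 1521/4.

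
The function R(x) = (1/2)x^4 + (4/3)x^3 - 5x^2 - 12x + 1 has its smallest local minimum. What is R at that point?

Critical points: R'(x) = 2x^3 + 4x^2 - 10x - 12 vanishes at x = -3, -1, 2.
R''(x) = 6x^2 + 8x - 10. R''(-3) = 20 > 0 ⇒ local minimum; R''(-1) = -12 < 0 ⇒ local maximum; R''(2) = 30 > 0 ⇒ local minimum.
So the smallest local minimum value is R(2) = -73/3.

-73/3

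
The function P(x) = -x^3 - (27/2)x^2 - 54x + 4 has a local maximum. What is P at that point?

143/2

P'(x) = -3x^2 - 27x - 54. Setting P'(x) = 0 gives x ∈ {-6, -3}.
P''(x) = -6x - 27. P''(-6) = 9 > 0 ⇒ local minimum; P''(-3) = -9 < 0 ⇒ local maximum.
The local maximum is P(-3) = 143/2.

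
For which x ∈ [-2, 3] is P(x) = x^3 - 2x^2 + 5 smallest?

The derivative is 3x^2 - 4x, which vanishes at x = 0 and x = 4/3.
Compare values at every candidate in [-2, 3]: P(-2) = -11, P(0) = 5, P(4/3) = 103/27, P(3) = 14.
So the minimum is P(-2) = -11.

-2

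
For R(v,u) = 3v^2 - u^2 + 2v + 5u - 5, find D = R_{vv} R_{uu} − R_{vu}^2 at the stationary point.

∂R/∂v = 6v + 2 = 0 and ∂R/∂u = -2u + 5 = 0, so (v, u) = (-1/3, 5/2).
The Hessian has R_{vv} = 6, R_{uu} = -2, R_{vu} = 0, giving D = -12 < 0, so the point is a saddle point.
D = (6)·(-2) − (0)^2 = -12.

-12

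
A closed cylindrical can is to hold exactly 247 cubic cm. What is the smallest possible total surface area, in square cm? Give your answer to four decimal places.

With radius r and height h, πr²h = 247 so h = 247/(πr²), and S(r) = 2πr² + 2πrh = 2πr² + 2·247/r.
S'(r) = 4πr − 2·247/r² = 0 ⇒ r³ = 247/(2π), so r ≈ 3.4002 and h = 2r ≈ 6.8004.
S''(r) = 4π + 4·247/r³ > 0, so this is the minimum; S ≈ 217.9277.

217.9277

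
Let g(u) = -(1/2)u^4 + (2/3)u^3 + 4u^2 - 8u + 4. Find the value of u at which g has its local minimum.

1

g'(u) = -2u^3 + 2u^2 + 8u - 8. Setting g'(u) = 0 gives u ∈ {-2, 1, 2}.
g''(u) = -6u^2 + 4u + 8. g''(-2) = -24 < 0 ⇒ local maximum; g''(1) = 6 > 0 ⇒ local minimum; g''(2) = -8 < 0 ⇒ local maximum.
Thus g has its local minimum at u = 1, with value 1/6.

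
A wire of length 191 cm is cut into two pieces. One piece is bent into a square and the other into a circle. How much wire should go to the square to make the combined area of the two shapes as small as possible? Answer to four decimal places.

106.9789

Let x be the length used for the square. Square side x/4; circle radius (191−x)/(2π).
A(x) = (x/4)² + π·((191−x)/(2π))² = x²/16 + (191−x)²/(4π) for 0 ≤ x ≤ 191. A'(x) = x/8 − (191−x)/(2π) = 0 gives x = 4·191/(π+4) ≈ 106.9789.
A'' = 1/8 + 1/(2π) > 0, so this gives the minimum combined area; x ≈ 106.9789 cm to the square.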